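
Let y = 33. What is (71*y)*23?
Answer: 53889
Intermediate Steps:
(71*y)*23 = (71*33)*23 = 2343*23 = 53889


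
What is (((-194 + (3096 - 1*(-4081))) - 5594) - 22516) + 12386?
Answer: -8741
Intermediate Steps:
(((-194 + (3096 - 1*(-4081))) - 5594) - 22516) + 12386 = (((-194 + (3096 + 4081)) - 5594) - 22516) + 12386 = (((-194 + 7177) - 5594) - 22516) + 12386 = ((6983 - 5594) - 22516) + 12386 = (1389 - 22516) + 12386 = -21127 + 12386 = -8741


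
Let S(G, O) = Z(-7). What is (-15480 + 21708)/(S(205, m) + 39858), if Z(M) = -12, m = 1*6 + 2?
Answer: 1038/6641 ≈ 0.15630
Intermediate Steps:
m = 8 (m = 6 + 2 = 8)
S(G, O) = -12
(-15480 + 21708)/(S(205, m) + 39858) = (-15480 + 21708)/(-12 + 39858) = 6228/39846 = 6228*(1/39846) = 1038/6641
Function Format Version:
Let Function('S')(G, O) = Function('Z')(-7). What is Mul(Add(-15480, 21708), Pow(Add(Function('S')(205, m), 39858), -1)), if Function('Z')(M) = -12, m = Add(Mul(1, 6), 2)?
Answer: Rational(1038, 6641) ≈ 0.15630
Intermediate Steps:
m = 8 (m = Add(6, 2) = 8)
Function('S')(G, O) = -12
Mul(Add(-15480, 21708), Pow(Add(Function('S')(205, m), 39858), -1)) = Mul(Add(-15480, 21708), Pow(Add(-12, 39858), -1)) = Mul(6228, Pow(39846, -1)) = Mul(6228, Rational(1, 39846)) = Rational(1038, 6641)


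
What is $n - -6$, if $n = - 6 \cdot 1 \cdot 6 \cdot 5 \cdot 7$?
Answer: $-1254$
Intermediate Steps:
$n = -1260$ ($n = - 6 \cdot 6 \cdot 5 \cdot 7 = \left(-6\right) 30 \cdot 7 = \left(-180\right) 7 = -1260$)
$n - -6 = -1260 - -6 = -1260 + 6 = -1254$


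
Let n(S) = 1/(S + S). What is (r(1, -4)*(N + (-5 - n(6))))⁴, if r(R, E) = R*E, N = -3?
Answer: 88529281/81 ≈ 1.0930e+6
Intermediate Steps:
n(S) = 1/(2*S)
r(R, E) = E*R
(r(1, -4)*(N + (-5 - n(6))))⁴ = ((-4*1)*(-3 + (-5 - 1/(2*6))))⁴ = (-4*(-3 + (-5 - 1/(2*6))))⁴ = (-4*(-3 + (-5 - 1*1/12)))⁴ = (-4*(-3 + (-5 - 1/12)))⁴ = (-4*(-3 - 61/12))⁴ = (-4*(-97/12))⁴ = (97/3)⁴ = 88529281/81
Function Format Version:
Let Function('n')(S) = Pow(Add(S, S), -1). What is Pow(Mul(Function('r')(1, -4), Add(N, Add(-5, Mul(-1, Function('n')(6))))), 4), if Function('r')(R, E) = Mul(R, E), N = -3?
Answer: Rational(88529281, 81) ≈ 1.0930e+6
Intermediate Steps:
Function('n')(S) = Mul(Rational(1, 2), Pow(S, -1)) (Function('n')(S) = Pow(Mul(2, S), -1) = Mul(Rational(1, 2), Pow(S, -1)))
Function('r')(R, E) = Mul(E, R)
Pow(Mul(Function('r')(1, -4), Add(N, Add(-5, Mul(-1, Function('n')(6))))), 4) = Pow(Mul(Mul(-4, 1), Add(-3, Add(-5, Mul(-1, Mul(Rational(1, 2), Pow(6, -1)))))), 4) = Pow(Mul(-4, Add(-3, Add(-5, Mul(-1, Mul(Rational(1, 2), Rational(1, 6)))))), 4) = Pow(Mul(-4, Add(-3, Add(-5, Mul(-1, Rational(1, 12))))), 4) = Pow(Mul(-4, Add(-3, Add(-5, Rational(-1, 12)))), 4) = Pow(Mul(-4, Add(-3, Rational(-61, 12))), 4) = Pow(Mul(-4, Rational(-97, 12)), 4) = Pow(Rational(97, 3), 4) = Rational(88529281, 81)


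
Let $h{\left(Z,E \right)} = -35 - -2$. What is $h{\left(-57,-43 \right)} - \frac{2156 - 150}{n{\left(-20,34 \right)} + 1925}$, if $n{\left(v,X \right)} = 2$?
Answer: $- \frac{65597}{1927} \approx -34.041$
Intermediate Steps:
$h{\left(Z,E \right)} = -33$ ($h{\left(Z,E \right)} = -35 + 2 = -33$)
$h{\left(-57,-43 \right)} - \frac{2156 - 150}{n{\left(-20,34 \right)} + 1925} = -33 - \frac{2156 - 150}{2 + 1925} = -33 - \frac{2006}{1927} = - \frac{65597}{1927}$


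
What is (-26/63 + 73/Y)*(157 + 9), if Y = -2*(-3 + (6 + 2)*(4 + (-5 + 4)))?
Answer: -22493/63 ≈ -357.03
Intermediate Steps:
Y = -42 (Y = -2*(-3 + 8*(4 - 1)) = -2*(-3 + 8*3) = -2*(-3 + 24) = -2*21 = -42)
(-26/63 + 73/Y)*(157 + 9) = (-26/63 + 73/(-42))*(157 + 9) = (-26*1/63 + 73*(-1/42))*166 = (-26/63 - 73/42)*166 = -271/126*166 = -22493/63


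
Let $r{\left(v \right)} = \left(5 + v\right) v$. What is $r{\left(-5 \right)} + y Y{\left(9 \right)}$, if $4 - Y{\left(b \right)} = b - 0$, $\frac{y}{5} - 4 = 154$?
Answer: $-3950$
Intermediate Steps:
$y = 790$ ($y = 20 + 5 \cdot 154 = 20 + 770 = 790$)
$r{\left(v \right)} = v \left(5 + v\right)$
$Y{\left(b \right)} = 4 - b$ ($Y{\left(b \right)} = 4 - \left(b - 0\right) = 4 - \left(b + 0\right) = 4 - b$)
$r{\left(-5 \right)} + y Y{\left(9 \right)} = - 5 \left(5 - 5\right) + 790 \left(4 - 9\right) = \left(-5\right) 0 + 790 \left(4 - 9\right) = 0 + 790 \left(-5\right) = 0 - 3950 = -3950$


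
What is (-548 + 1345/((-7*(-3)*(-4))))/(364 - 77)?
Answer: -47377/24108 ≈ -1.9652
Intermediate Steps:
(-548 + 1345/((-7*(-3)*(-4))))/(364 - 77) = (-548 + 1345/((21*(-4))))/287 = (-548 + 1345/(-84))/287 = (-548 + 1345*(-1/84))/287 = (-548 - 1345/84)/287 = (1/287)*(-47377/84) = -47377/24108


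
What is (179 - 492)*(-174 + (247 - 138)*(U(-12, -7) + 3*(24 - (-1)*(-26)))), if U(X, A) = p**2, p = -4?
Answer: -286708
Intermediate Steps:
U(X, A) = 16 (U(X, A) = (-4)**2 = 16)
(179 - 492)*(-174 + (247 - 138)*(U(-12, -7) + 3*(24 - (-1)*(-26)))) = (179 - 492)*(-174 + (247 - 138)*(16 + 3*(24 - (-1)*(-26)))) = -313*(-174 + 109*(16 + 3*(24 - 1*26))) = -313*(-174 + 109*(16 + 3*(24 - 26))) = -313*(-174 + 109*(16 + 3*(-2))) = -313*(-174 + 109*(16 - 6)) = -313*(-174 + 109*10) = -313*(-174 + 1090) = -313*916 = -286708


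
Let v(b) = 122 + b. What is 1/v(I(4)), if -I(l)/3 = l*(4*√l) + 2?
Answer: 1/20 ≈ 0.050000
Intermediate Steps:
I(l) = -6 - 12*l^(3/2) (I(l) = -3*(l*(4*√l) + 2) = -3*(4*l^(3/2) + 2) = -3*(2 + 4*l^(3/2)) = -6 - 12*l^(3/2))
1/v(I(4)) = 1/(122 + (-6 - 12*4^(3/2))) = 1/(122 + (-6 - 12*8)) = 1/(122 + (-6 - 96)) = 1/(122 - 102) = 1/20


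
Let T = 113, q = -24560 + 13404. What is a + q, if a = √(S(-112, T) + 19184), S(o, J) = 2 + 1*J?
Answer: -11156 + √19299 ≈ -11017.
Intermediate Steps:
q = -11156
S(o, J) = 2 + J
a = √19299 (a = √((2 + 113) + 19184) = √(115 + 19184) = √19299 ≈ 138.92)
a + q = √19299 - 11156 = -11156 + √19299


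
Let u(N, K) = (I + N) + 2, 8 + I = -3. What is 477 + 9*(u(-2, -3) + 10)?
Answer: 468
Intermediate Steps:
I = -11 (I = -8 - 3 = -11)
u(N, K) = -9 + N (u(N, K) = (-11 + N) + 2 = -9 + N)
477 + 9*(u(-2, -3) + 10) = 477 + 9*((-9 - 2) + 10) = 477 + 9*(-11 + 10) = 477 + 9*(-1) = 477 - 9 = 468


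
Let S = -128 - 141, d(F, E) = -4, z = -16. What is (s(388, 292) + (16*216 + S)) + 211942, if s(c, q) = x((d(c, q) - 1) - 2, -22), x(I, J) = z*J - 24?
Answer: 215457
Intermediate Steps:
x(I, J) = -24 - 16*J (x(I, J) = -16*J - 24 = -24 - 16*J)
s(c, q) = 328 (s(c, q) = -24 - 16*(-22) = -24 + 352 = 328)
S = -269
(s(388, 292) + (16*216 + S)) + 211942 = (328 + (16*216 - 269)) + 211942 = (328 + (3456 - 269)) + 211942 = (328 + 3187) + 211942 = 3515 + 211942 = 215457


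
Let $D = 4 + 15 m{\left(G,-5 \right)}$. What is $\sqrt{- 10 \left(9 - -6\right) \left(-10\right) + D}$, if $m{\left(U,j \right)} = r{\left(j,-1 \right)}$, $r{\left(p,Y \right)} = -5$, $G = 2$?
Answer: $\sqrt{1429} \approx 37.802$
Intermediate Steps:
$m{\left(U,j \right)} = -5$
$D = -71$ ($D = 4 + 15 \left(-5\right) = 4 - 75 = -71$)
$\sqrt{- 10 \left(9 - -6\right) \left(-10\right) + D} = \sqrt{- 10 \left(9 - -6\right) \left(-10\right) - 71} = \sqrt{- 10 \left(9 + 6\right) \left(-10\right) - 71} = \sqrt{\left(-10\right) 15 \left(-10\right) - 71} = \sqrt{\left(-150\right) \left(-10\right) - 71} = \sqrt{1500 - 71} = \sqrt{1429}$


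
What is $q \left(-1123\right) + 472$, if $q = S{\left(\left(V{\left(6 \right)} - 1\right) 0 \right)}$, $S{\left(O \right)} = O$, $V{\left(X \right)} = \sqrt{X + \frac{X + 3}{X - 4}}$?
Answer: $472$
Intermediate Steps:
$V{\left(X \right)} = \sqrt{X + \frac{3 + X}{-4 + X}}$
$q = 0$ ($q = \left(\sqrt{\frac{3 + 6 + 6 \left(-4 + 6\right)}{-4 + 6}} - 1\right) 0 = \left(\sqrt{\frac{3 + 6 + 6 \cdot 2}{2}} - 1\right) 0 = \left(\sqrt{\frac{3 + 6 + 12}{2}} - 1\right) 0 = \left(\sqrt{\frac{1}{2} \cdot 21} - 1\right) 0 = \left(\sqrt{\frac{21}{2}} - 1\right) 0 = \left(\frac{\sqrt{42}}{2} - 1\right) 0 = \left(-1 + \frac{\sqrt{42}}{2}\right) 0 = 0$)
$q \left(-1123\right) + 472 = 0 \left(-1123\right) + 472 = 0 + 472 = 472$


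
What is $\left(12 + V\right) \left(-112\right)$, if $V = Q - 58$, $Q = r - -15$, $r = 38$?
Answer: $-784$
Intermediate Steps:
$Q = 53$ ($Q = 38 - -15 = 38 + 15 = 53$)
$V = -5$ ($V = 53 - 58 = -5$)
$\left(12 + V\right) \left(-112\right) = \left(12 - 5\right) \left(-112\right) = 7 \left(-112\right) = -784$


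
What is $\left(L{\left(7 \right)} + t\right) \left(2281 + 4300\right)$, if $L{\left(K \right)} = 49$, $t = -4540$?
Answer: $-29555271$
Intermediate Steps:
$\left(L{\left(7 \right)} + t\right) \left(2281 + 4300\right) = \left(49 - 4540\right) \left(2281 + 4300\right) = \left(-4491\right) 6581 = -29555271$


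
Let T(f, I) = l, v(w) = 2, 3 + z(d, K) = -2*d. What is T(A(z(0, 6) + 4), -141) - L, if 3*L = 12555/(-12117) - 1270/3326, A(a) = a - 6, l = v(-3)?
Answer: 49825562/20150571 ≈ 2.4727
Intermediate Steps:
z(d, K) = -3 - 2*d
l = 2
A(a) = -6 + a
T(f, I) = 2
L = -9524420/20150571 (L = (12555/(-12117) - 1270/3326)/3 = (12555*(-1/12117) - 1270*1/3326)/3 = (-4185/4039 - 635/1663)/3 = (⅓)*(-9524420/6716857) = -9524420/20150571 ≈ -0.47266)
T(A(z(0, 6) + 4), -141) - L = 2 - 1*(-9524420/20150571) = 2 + 9524420/20150571 = 49825562/20150571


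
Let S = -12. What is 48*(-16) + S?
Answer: -780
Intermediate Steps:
48*(-16) + S = 48*(-16) - 12 = -768 - 12 = -780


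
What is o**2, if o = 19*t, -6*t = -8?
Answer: 5776/9 ≈ 641.78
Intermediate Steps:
t = 4/3 (t = -1/6*(-8) = 4/3 ≈ 1.3333)
o = 76/3 (o = 19*(4/3) = 76/3 ≈ 25.333)
o**2 = (76/3)**2 = 5776/9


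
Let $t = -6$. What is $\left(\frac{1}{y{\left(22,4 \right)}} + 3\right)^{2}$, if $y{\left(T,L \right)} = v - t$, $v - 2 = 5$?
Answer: $\frac{1600}{169} \approx 9.4675$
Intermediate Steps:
$v = 7$ ($v = 2 + 5 = 7$)
$y{\left(T,L \right)} = 13$ ($y{\left(T,L \right)} = 7 - -6 = 7 + 6 = 13$)
$\left(\frac{1}{y{\left(22,4 \right)}} + 3\right)^{2} = \left(\frac{1}{13} + 3\right)^{2} = \left(\frac{40}{13}\right)^{2} = \frac{1600}{169}$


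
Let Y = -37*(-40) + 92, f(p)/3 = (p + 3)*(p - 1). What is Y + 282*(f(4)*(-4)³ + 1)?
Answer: -1135170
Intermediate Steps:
f(p) = 3*(-1 + p)*(3 + p) (f(p) = 3*((p + 3)*(p - 1)) = 3*((3 + p)*(-1 + p)) = 3*((-1 + p)*(3 + p)) = 3*(-1 + p)*(3 + p))
Y = 1572 (Y = 1480 + 92 = 1572)
Y + 282*(f(4)*(-4)³ + 1) = 1572 + 282*((-9 + 3*4² + 6*4)*(-4)³ + 1) = 1572 + 282*((-9 + 3*16 + 24)*(-64) + 1) = 1572 + 282*((-9 + 48 + 24)*(-64) + 1) = 1572 + 282*(63*(-64) + 1) = 1572 + 282*(-4032 + 1) = 1572 + 282*(-4031) = 1572 - 1136742 = -1135170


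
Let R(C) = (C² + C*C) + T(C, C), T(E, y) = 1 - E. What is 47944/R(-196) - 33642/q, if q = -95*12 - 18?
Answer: 441154795/14866597 ≈ 29.674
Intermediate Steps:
R(C) = 1 - C + 2*C² (R(C) = (C² + C*C) + (1 - C) = (C² + C²) + (1 - C) = 2*C² + (1 - C) = 1 - C + 2*C²)
q = -1158 (q = -1140 - 18 = -1158)
47944/R(-196) - 33642/q = 47944/(1 - 1*(-196) + 2*(-196)²) - 33642/(-1158) = 47944/(1 + 196 + 2*38416) - 33642*(-1/1158) = 47944/(1 + 196 + 76832) + 5607/193 = 47944/77029 + 5607/193 = 441154795/14866597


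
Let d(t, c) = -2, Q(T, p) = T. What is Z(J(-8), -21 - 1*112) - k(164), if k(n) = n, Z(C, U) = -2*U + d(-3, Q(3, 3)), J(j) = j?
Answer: 100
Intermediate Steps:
Z(C, U) = -2 - 2*U (Z(C, U) = -2*U - 2 = -2 - 2*U)
Z(J(-8), -21 - 1*112) - k(164) = (-2 - 2*(-21 - 1*112)) - 1*164 = (-2 - 2*(-21 - 112)) - 164 = (-2 - 2*(-133)) - 164 = (-2 + 266) - 164 = 264 - 164 = 100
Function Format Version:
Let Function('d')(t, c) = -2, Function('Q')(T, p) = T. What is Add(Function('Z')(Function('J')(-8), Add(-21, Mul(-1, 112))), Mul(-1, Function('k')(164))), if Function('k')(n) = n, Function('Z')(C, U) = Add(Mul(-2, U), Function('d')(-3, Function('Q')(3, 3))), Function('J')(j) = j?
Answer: 100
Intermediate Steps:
Function('Z')(C, U) = Add(-2, Mul(-2, U)) (Function('Z')(C, U) = Add(Mul(-2, U), -2) = Add(-2, Mul(-2, U)))
Add(Function('Z')(Function('J')(-8), Add(-21, Mul(-1, 112))), Mul(-1, Function('k')(164))) = Add(Add(-2, Mul(-2, Add(-21, Mul(-1, 112)))), Mul(-1, 164)) = Add(Add(-2, Mul(-2, Add(-21, -112))), -164) = Add(Add(-2, Mul(-2, -133)), -164) = Add(Add(-2, 266), -164) = Add(264, -164) = 100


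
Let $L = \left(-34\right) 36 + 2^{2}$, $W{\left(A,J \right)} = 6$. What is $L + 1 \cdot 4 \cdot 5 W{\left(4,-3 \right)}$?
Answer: $-1100$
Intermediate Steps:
$L = -1220$ ($L = -1224 + 4 = -1220$)
$L + 1 \cdot 4 \cdot 5 W{\left(4,-3 \right)} = -1220 + 1 \cdot 4 \cdot 5 \cdot 6 = -1220 + 4 \cdot 30 = -1220 + 120 = -1100$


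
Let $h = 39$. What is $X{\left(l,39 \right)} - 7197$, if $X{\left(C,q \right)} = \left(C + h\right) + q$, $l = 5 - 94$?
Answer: $-7208$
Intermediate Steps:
$l = -89$ ($l = 5 - 94 = -89$)
$X{\left(C,q \right)} = 39 + C + q$ ($X{\left(C,q \right)} = \left(C + 39\right) + q = \left(39 + C\right) + q = 39 + C + q$)
$X{\left(l,39 \right)} - 7197 = \left(39 - 89 + 39\right) - 7197 = -11 - 7197 = -7208$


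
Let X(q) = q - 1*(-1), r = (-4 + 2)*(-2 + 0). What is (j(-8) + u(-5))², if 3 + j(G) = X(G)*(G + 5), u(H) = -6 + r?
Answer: 256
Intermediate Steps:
r = 4 (r = -2*(-2) = 4)
X(q) = 1 + q (X(q) = q + 1 = 1 + q)
u(H) = -2 (u(H) = -6 + 4 = -2)
j(G) = -3 + (1 + G)*(5 + G) (j(G) = -3 + (1 + G)*(G + 5) = -3 + (1 + G)*(5 + G))
(j(-8) + u(-5))² = ((2 + (-8)² + 6*(-8)) - 2)² = ((2 + 64 - 48) - 2)² = (18 - 2)² = 16² = 256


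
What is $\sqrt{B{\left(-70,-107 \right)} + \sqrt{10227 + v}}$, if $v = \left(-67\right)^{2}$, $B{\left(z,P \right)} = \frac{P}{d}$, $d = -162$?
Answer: $\frac{\sqrt{214 + 648 \sqrt{3679}}}{18} \approx 11.044$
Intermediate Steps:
$B{\left(z,P \right)} = - \frac{P}{162}$ ($B{\left(z,P \right)} = \frac{P}{-162} = P \left(- \frac{1}{162}\right) = - \frac{P}{162}$)
$v = 4489$
$\sqrt{B{\left(-70,-107 \right)} + \sqrt{10227 + v}} = \sqrt{\left(- \frac{1}{162}\right) \left(-107\right) + \sqrt{10227 + 4489}} = \sqrt{\frac{107}{162} + \sqrt{14716}} = \sqrt{\frac{107}{162} + 2 \sqrt{3679}}$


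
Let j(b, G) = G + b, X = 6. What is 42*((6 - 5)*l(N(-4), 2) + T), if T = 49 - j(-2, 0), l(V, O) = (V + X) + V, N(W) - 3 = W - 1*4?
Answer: 1974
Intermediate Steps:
N(W) = -1 + W (N(W) = 3 + (W - 1*4) = 3 + (W - 4) = 3 + (-4 + W) = -1 + W)
l(V, O) = 6 + 2*V (l(V, O) = (V + 6) + V = (6 + V) + V = 6 + 2*V)
T = 51 (T = 49 - (0 - 2) = 49 - 1*(-2) = 49 + 2 = 51)
42*((6 - 5)*l(N(-4), 2) + T) = 42*((6 - 5)*(6 + 2*(-1 - 4)) + 51) = 42*(1*(6 + 2*(-5)) + 51) = 42*(1*(6 - 10) + 51) = 42*(1*(-4) + 51) = 42*(-4 + 51) = 42*47 = 1974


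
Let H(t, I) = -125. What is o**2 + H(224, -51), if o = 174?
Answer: 30151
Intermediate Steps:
o**2 + H(224, -51) = 174**2 - 125 = 30276 - 125 = 30151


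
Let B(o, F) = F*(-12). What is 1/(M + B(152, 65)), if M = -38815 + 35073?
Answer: -1/4522 ≈ -0.00022114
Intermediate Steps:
B(o, F) = -12*F
M = -3742
1/(M + B(152, 65)) = 1/(-3742 - 12*65) = 1/(-3742 - 780) = 1/(-4522) = -1/4522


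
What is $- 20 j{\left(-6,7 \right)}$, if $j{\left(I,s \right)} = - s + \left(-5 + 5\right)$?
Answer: $140$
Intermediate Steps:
$j{\left(I,s \right)} = - s$ ($j{\left(I,s \right)} = - s + 0 = - s$)
$- 20 j{\left(-6,7 \right)} = - 20 \left(\left(-1\right) 7\right) = \left(-20\right) \left(-7\right) = 140$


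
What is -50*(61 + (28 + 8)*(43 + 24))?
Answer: -123650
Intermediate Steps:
-50*(61 + (28 + 8)*(43 + 24)) = -50*(61 + 36*67) = -50*(61 + 2412) = -50*2473 = -123650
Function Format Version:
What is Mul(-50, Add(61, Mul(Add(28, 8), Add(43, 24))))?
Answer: -123650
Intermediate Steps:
Mul(-50, Add(61, Mul(Add(28, 8), Add(43, 24)))) = Mul(-50, Add(61, Mul(36, 67))) = Mul(-50, Add(61, 2412)) = Mul(-50, 2473) = -123650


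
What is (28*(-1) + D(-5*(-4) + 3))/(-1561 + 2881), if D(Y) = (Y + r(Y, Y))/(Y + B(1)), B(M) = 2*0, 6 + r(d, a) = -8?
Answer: -127/6072 ≈ -0.020916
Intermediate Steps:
r(d, a) = -14 (r(d, a) = -6 - 8 = -14)
B(M) = 0
D(Y) = (-14 + Y)/Y (D(Y) = (Y - 14)/(Y + 0) = (-14 + Y)/Y)
(28*(-1) + D(-5*(-4) + 3))/(-1561 + 2881) = (28*(-1) + (-14 + (-5*(-4) + 3))/(-5*(-4) + 3))/(-1561 + 2881) = (-28 + (-14 + (20 + 3))/(20 + 3))/1320 = (-28 + (-14 + 23)/23)*(1/1320) = (-28 + (1/23)*9)*(1/1320) = (-28 + 9/23)*(1/1320) = -635/23*1/1320 = -127/6072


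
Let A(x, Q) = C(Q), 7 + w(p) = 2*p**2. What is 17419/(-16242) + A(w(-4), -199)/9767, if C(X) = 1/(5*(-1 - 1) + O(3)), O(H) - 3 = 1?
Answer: -28355680/26439269 ≈ -1.0725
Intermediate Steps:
O(H) = 4 (O(H) = 3 + 1 = 4)
w(p) = -7 + 2*p**2
C(X) = -1/6 (C(X) = 1/(5*(-1 - 1) + 4) = 1/(5*(-2) + 4) = 1/(-10 + 4) = 1/(-6) = -1/6)
A(x, Q) = -1/6
17419/(-16242) + A(w(-4), -199)/9767 = 17419/(-16242) - 1/6/9767 = 17419*(-1/16242) - 1/6*1/9767 = -17419/16242 - 1/58602 = -28355680/26439269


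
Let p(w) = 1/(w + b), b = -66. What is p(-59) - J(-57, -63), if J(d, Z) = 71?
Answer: -8876/125 ≈ -71.008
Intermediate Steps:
p(w) = 1/(-66 + w) (p(w) = 1/(w - 66) = 1/(-66 + w))
p(-59) - J(-57, -63) = 1/(-66 - 59) - 1*71 = 1/(-125) - 71 = -1/125 - 71 = -8876/125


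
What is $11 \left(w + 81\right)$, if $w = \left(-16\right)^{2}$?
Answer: $3707$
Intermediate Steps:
$w = 256$
$11 \left(w + 81\right) = 11 \left(256 + 81\right) = 11 \cdot 337 = 3707$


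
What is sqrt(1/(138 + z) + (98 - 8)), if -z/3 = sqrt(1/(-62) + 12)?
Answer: sqrt(2310306 - 810*sqrt(46066))/(3*sqrt(2852 - sqrt(46066))) ≈ 9.4872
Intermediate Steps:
z = -3*sqrt(46066)/62 (z = -3*sqrt(1/(-62) + 12) = -3*sqrt(-1/62 + 12) = -3*sqrt(46066)/62 ≈ -10.385)
sqrt(1/(138 + z) + (98 - 8)) = sqrt(1/(138 - 3*sqrt(46066)/62) + (98 - 8)) = sqrt(1/(138 - 3*sqrt(46066)/62) + 90) = sqrt(90 + 1/(138 - 3*sqrt(46066)/62))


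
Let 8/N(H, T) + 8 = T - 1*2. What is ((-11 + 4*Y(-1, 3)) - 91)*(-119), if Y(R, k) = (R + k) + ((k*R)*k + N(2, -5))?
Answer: 235858/15 ≈ 15724.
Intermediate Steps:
N(H, T) = 8/(-10 + T) (N(H, T) = 8/(-8 + (T - 1*2)) = 8/(-8 + (T - 2)) = 8/(-8 + (-2 + T)) = 8/(-10 + T))
Y(R, k) = -8/15 + R + k + R*k**2 (Y(R, k) = (R + k) + ((k*R)*k + 8/(-10 - 5)) = (R + k) + ((R*k)*k + 8/(-15)) = (R + k) + (R*k**2 + 8*(-1/15)) = (R + k) + (R*k**2 - 8/15) = (R + k) + (-8/15 + R*k**2) = -8/15 + R + k + R*k**2)
((-11 + 4*Y(-1, 3)) - 91)*(-119) = ((-11 + 4*(-8/15 - 1 + 3 - 1*3**2)) - 91)*(-119) = ((-11 + 4*(-8/15 - 1 + 3 - 1*9)) - 91)*(-119) = ((-11 + 4*(-8/15 - 1 + 3 - 9)) - 91)*(-119) = ((-11 + 4*(-113/15)) - 91)*(-119) = ((-11 - 452/15) - 91)*(-119) = (-617/15 - 91)*(-119) = -1982/15*(-119) = 235858/15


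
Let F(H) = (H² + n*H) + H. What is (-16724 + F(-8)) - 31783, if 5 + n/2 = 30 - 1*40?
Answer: -48211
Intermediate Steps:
n = -30 (n = -10 + 2*(30 - 1*40) = -10 + 2*(30 - 40) = -10 + 2*(-10) = -10 - 20 = -30)
F(H) = H² - 29*H (F(H) = (H² - 30*H) + H = H² - 29*H)
(-16724 + F(-8)) - 31783 = (-16724 - 8*(-29 - 8)) - 31783 = (-16724 - 8*(-37)) - 31783 = (-16724 + 296) - 31783 = -16428 - 31783 = -48211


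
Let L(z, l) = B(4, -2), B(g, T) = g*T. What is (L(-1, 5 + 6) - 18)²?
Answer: 676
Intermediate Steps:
B(g, T) = T*g
L(z, l) = -8 (L(z, l) = -2*4 = -8)
(L(-1, 5 + 6) - 18)² = (-8 - 18)² = (-26)² = 676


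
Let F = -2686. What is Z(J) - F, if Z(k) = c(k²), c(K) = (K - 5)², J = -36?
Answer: 1669367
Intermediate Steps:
c(K) = (-5 + K)²
Z(k) = (-5 + k²)²
Z(J) - F = (-5 + (-36)²)² - 1*(-2686) = (-5 + 1296)² + 2686 = 1291² + 2686 = 1666681 + 2686 = 1669367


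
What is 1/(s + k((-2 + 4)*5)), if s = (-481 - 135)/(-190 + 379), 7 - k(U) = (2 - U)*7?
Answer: 27/1613 ≈ 0.016739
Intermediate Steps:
k(U) = -7 + 7*U (k(U) = 7 - (2 - U)*7 = 7 - (14 - 7*U) = 7 + (-14 + 7*U) = -7 + 7*U)
s = -88/27 (s = -616/189 = -616*1/189 = -88/27 ≈ -3.2593)
1/(s + k((-2 + 4)*5)) = 1/(-88/27 + (-7 + 7*((-2 + 4)*5))) = 1/(-88/27 + (-7 + 7*(2*5))) = 1/(-88/27 + (-7 + 7*10)) = 1/(-88/27 + (-7 + 70)) = 1/(-88/27 + 63) = 1/(1613/27) = 27/1613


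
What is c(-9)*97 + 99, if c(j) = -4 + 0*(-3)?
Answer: -289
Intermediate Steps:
c(j) = -4 (c(j) = -4 + 0 = -4)
c(-9)*97 + 99 = -4*97 + 99 = -388 + 99 = -289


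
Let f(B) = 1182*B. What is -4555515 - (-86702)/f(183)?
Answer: -492692570444/108153 ≈ -4.5555e+6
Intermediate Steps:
-4555515 - (-86702)/f(183) = -4555515 - (-86702)/(1182*183) = -4555515 - (-86702)/216306 = -4555515 - 1*(-43351/108153) = -4555515 + 43351/108153 = -492692570444/108153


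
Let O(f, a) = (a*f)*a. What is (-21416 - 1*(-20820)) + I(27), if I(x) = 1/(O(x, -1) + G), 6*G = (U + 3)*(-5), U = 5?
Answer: -36353/61 ≈ -595.95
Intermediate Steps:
O(f, a) = f*a²
G = -20/3 (G = ((5 + 3)*(-5))/6 = (8*(-5))/6 = (⅙)*(-40) = -20/3 ≈ -6.6667)
I(x) = 1/(-20/3 + x) (I(x) = 1/(x*(-1)² - 20/3) = 1/(x*1 - 20/3) = 1/(x - 20/3) = 1/(-20/3 + x))
(-21416 - 1*(-20820)) + I(27) = (-21416 - 1*(-20820)) + 3/(-20 + 3*27) = (-21416 + 20820) + 3/(-20 + 81) = -596 + 3/61 = -36353/61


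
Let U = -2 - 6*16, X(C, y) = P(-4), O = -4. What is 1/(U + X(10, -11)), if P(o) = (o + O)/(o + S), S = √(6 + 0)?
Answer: -79/7486 - √6/11229 ≈ -0.010771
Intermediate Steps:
S = √6 ≈ 2.4495
P(o) = (-4 + o)/(o + √6) (P(o) = (o - 4)/(o + √6) = (-4 + o)/(o + √6))
X(C, y) = -8/(-4 + √6) (X(C, y) = (-4 - 4)/(-4 + √6) = -8/(-4 + √6))
U = -98 (U = -2 - 96 = -98)
1/(U + X(10, -11)) = 1/(-98 + (16/5 + 4*√6/5)) = 1/(-474/5 + 4*√6/5)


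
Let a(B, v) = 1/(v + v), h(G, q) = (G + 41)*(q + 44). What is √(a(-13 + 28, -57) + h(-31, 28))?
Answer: √9357006/114 ≈ 26.833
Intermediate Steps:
h(G, q) = (41 + G)*(44 + q)
a(B, v) = 1/(2*v)
√(a(-13 + 28, -57) + h(-31, 28)) = √((½)/(-57) + (1804 + 41*28 + 44*(-31) - 31*28)) = √((½)*(-1/57) + (1804 + 1148 - 1364 - 868)) = √(-1/114 + 720) = √(82079/114) = √9357006/114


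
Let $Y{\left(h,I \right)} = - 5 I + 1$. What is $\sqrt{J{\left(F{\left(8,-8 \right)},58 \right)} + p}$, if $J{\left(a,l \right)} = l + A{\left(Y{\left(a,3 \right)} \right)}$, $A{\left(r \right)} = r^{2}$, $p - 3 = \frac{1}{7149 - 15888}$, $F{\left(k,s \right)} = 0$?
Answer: $\frac{\sqrt{2180790262}}{2913} \approx 16.031$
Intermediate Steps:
$Y{\left(h,I \right)} = 1 - 5 I$
$p = \frac{26216}{8739}$ ($p = 3 + \frac{1}{7149 - 15888} = 3 + \frac{1}{-8739} = 3 - \frac{1}{8739} = \frac{26216}{8739} \approx 2.9999$)
$J{\left(a,l \right)} = 196 + l$ ($J{\left(a,l \right)} = l + \left(1 - 15\right)^{2} = l + \left(-14\right)^{2} = l + 196 = 196 + l$)
$\sqrt{J{\left(F{\left(8,-8 \right)},58 \right)} + p} = \sqrt{\left(196 + 58\right) + \frac{26216}{8739}} = \sqrt{254 + \frac{26216}{8739}} = \sqrt{\frac{2245922}{8739}} = \frac{\sqrt{2180790262}}{2913}$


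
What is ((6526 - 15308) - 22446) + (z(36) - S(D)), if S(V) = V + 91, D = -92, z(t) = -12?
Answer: -31239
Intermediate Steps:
S(V) = 91 + V
((6526 - 15308) - 22446) + (z(36) - S(D)) = ((6526 - 15308) - 22446) + (-12 - (91 - 92)) = (-8782 - 22446) + (-12 - 1*(-1)) = -31228 + (-12 + 1) = -31228 - 11 = -31239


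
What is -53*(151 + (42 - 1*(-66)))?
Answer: -13727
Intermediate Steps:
-53*(151 + (42 - 1*(-66))) = -53*(151 + (42 + 66)) = -53*(151 + 108) = -53*259 = -13727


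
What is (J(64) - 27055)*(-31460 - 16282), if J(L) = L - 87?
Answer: 1292757876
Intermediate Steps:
J(L) = -87 + L
(J(64) - 27055)*(-31460 - 16282) = ((-87 + 64) - 27055)*(-31460 - 16282) = (-23 - 27055)*(-47742) = -27078*(-47742) = 1292757876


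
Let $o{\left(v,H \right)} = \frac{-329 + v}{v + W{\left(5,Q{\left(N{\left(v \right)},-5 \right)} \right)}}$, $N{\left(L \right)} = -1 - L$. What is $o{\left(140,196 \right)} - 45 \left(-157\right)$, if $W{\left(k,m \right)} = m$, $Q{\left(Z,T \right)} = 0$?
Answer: $\frac{141273}{20} \approx 7063.6$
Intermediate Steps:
$o{\left(v,H \right)} = \frac{-329 + v}{v}$ ($o{\left(v,H \right)} = \frac{-329 + v}{v + 0} = \frac{-329 + v}{v}$)
$o{\left(140,196 \right)} - 45 \left(-157\right) = \frac{-329 + 140}{140} - 45 \left(-157\right) = \frac{1}{140} \left(-189\right) - -7065 = - \frac{27}{20} + 7065 = \frac{141273}{20}$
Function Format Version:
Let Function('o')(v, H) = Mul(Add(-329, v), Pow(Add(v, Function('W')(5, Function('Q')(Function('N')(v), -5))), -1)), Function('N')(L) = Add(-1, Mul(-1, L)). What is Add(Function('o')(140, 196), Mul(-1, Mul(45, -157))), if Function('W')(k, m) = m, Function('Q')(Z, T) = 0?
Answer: Rational(141273, 20) ≈ 7063.6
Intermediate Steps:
Function('o')(v, H) = Mul(Pow(v, -1), Add(-329, v)) (Function('o')(v, H) = Mul(Add(-329, v), Pow(Add(v, 0), -1)) = Mul(Add(-329, v), Pow(v, -1)) = Mul(Pow(v, -1), Add(-329, v)))
Add(Function('o')(140, 196), Mul(-1, Mul(45, -157))) = Add(Mul(Pow(140, -1), Add(-329, 140)), Mul(-1, Mul(45, -157))) = Add(Mul(Rational(1, 140), -189), Mul(-1, -7065)) = Add(Rational(-27, 20), 7065) = Rational(141273, 20)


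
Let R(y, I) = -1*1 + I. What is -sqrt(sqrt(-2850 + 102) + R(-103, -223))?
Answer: -sqrt(-224 + 2*I*sqrt(687)) ≈ -1.7396 - 15.067*I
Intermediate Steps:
R(y, I) = -1 + I
-sqrt(sqrt(-2850 + 102) + R(-103, -223)) = -sqrt(sqrt(-2850 + 102) + (-1 - 223)) = -sqrt(sqrt(-2748) - 224) = -sqrt(2*I*sqrt(687) - 224) = -sqrt(-224 + 2*I*sqrt(687))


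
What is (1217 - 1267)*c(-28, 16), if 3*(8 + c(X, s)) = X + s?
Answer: 600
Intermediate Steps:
c(X, s) = -8 + X/3 + s/3 (c(X, s) = -8 + (X + s)/3 = -8 + (X/3 + s/3) = -8 + X/3 + s/3)
(1217 - 1267)*c(-28, 16) = (1217 - 1267)*(-8 + (⅓)*(-28) + (⅓)*16) = -50*(-8 - 28/3 + 16/3) = -50*(-12) = 600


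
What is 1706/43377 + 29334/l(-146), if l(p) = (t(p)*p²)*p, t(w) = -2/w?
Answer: -599845363/924624132 ≈ -0.64874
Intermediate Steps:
l(p) = -2*p² (l(p) = ((-2/p)*p²)*p = (-2*p)*p = -2*p²)
1706/43377 + 29334/l(-146) = 1706/43377 + 29334/((-2*(-146)²)) = 1706*(1/43377) + 29334/((-2*21316)) = 1706/43377 + 29334/(-42632) = 1706/43377 + 29334*(-1/42632) = 1706/43377 - 14667/21316 = -599845363/924624132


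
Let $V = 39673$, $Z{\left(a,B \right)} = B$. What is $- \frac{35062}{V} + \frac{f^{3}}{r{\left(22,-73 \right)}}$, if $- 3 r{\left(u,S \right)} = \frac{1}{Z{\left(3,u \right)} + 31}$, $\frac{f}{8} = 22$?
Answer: $- \frac{34389841205494}{39673} \approx -8.6683 \cdot 10^{8}$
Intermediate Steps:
$f = 176$ ($f = 8 \cdot 22 = 176$)
$r{\left(u,S \right)} = - \frac{1}{3 \left(31 + u\right)}$ ($r{\left(u,S \right)} = - \frac{1}{3 \left(u + 31\right)} = - \frac{1}{3 \left(31 + u\right)}$)
$- \frac{35062}{V} + \frac{f^{3}}{r{\left(22,-73 \right)}} = - \frac{35062}{39673} + \frac{176^{3}}{\left(-1\right) \frac{1}{93 + 3 \cdot 22}} = \left(-35062\right) \frac{1}{39673} + \frac{5451776}{\left(-1\right) \frac{1}{93 + 66}} = - \frac{35062}{39673} + \frac{5451776}{\left(-1\right) \frac{1}{159}} = - \frac{35062}{39673} + \frac{5451776}{- \frac{1}{159}} = - \frac{35062}{39673} + 5451776 \left(-159\right) = - \frac{35062}{39673} - 866832384 = - \frac{34389841205494}{39673}$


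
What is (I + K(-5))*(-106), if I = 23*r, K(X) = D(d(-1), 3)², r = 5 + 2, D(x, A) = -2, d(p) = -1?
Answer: -17490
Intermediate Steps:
r = 7
K(X) = 4 (K(X) = (-2)² = 4)
I = 161 (I = 23*7 = 161)
(I + K(-5))*(-106) = (161 + 4)*(-106) = 165*(-106) = -17490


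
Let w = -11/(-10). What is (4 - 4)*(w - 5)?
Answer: 0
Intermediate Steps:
w = 11/10 (w = -11*(-1/10) = 11/10 ≈ 1.1000)
(4 - 4)*(w - 5) = (4 - 4)*(11/10 - 5) = 0*(-39/10) = 0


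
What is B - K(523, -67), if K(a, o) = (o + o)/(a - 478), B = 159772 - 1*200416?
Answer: -1828846/45 ≈ -40641.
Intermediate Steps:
B = -40644 (B = 159772 - 200416 = -40644)
K(a, o) = 2*o/(-478 + a) (K(a, o) = (2*o)/(-478 + a) = 2*o/(-478 + a))
B - K(523, -67) = -40644 - 2*(-67)/(-478 + 523) = -40644 - 2*(-67)/45 = -40644 - 1*(-134/45) = -40644 + 134/45 = -1828846/45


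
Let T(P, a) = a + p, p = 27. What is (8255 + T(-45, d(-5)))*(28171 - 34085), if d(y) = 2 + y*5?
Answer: -48843726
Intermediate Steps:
d(y) = 2 + 5*y
T(P, a) = 27 + a (T(P, a) = a + 27 = 27 + a)
(8255 + T(-45, d(-5)))*(28171 - 34085) = (8255 + (27 + (2 + 5*(-5))))*(28171 - 34085) = (8255 + (27 + (2 - 25)))*(-5914) = (8255 + (27 - 23))*(-5914) = (8255 + 4)*(-5914) = 8259*(-5914) = -48843726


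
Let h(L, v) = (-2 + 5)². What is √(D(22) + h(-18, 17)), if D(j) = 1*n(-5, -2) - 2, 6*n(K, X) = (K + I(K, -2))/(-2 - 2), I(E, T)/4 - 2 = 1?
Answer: √966/12 ≈ 2.5900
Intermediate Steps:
I(E, T) = 12 (I(E, T) = 8 + 4*1 = 8 + 4 = 12)
h(L, v) = 9 (h(L, v) = 3² = 9)
n(K, X) = -½ - K/24 (n(K, X) = ((K + 12)/(-2 - 2))/6 = ((12 + K)/(-4))/6 = ((12 + K)*(-¼))/6 = (-3 - K/4)/6 = -½ - K/24)
D(j) = -55/24 (D(j) = 1*(-½ - 1/24*(-5)) - 2 = 1*(-½ + 5/24) - 2 = 1*(-7/24) - 2 = -7/24 - 2 = -55/24)
√(D(22) + h(-18, 17)) = √(-55/24 + 9) = √(161/24) = √966/12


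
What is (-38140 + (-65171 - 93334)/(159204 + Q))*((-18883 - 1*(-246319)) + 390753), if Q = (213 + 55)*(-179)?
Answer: -238426898010015/10112 ≈ -2.3579e+10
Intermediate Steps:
Q = -47972 (Q = 268*(-179) = -47972)
(-38140 + (-65171 - 93334)/(159204 + Q))*((-18883 - 1*(-246319)) + 390753) = (-38140 + (-65171 - 93334)/(159204 - 47972))*((-18883 - 1*(-246319)) + 390753) = (-38140 - 158505/111232)*((-18883 + 246319) + 390753) = (-38140 - 158505*1/111232)*(227436 + 390753) = (-38140 - 158505/111232)*618189 = -4242546985/111232*618189 = -238426898010015/10112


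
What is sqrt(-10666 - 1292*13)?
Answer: I*sqrt(27462) ≈ 165.72*I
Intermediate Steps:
sqrt(-10666 - 1292*13) = sqrt(-10666 - 16796) = sqrt(-27462) = I*sqrt(27462)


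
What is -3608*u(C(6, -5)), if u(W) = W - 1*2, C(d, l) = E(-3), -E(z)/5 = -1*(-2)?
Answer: 43296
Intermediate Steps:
E(z) = -10 (E(z) = -(-5)*(-2) = -5*2 = -10)
C(d, l) = -10
u(W) = -2 + W (u(W) = W - 2 = -2 + W)
-3608*u(C(6, -5)) = -3608*(-2 - 10) = -3608*(-12) = 43296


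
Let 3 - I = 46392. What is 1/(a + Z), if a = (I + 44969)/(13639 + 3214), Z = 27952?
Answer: 16853/471073636 ≈ 3.5776e-5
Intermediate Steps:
I = -46389 (I = 3 - 1*46392 = 3 - 46392 = -46389)
a = -1420/16853 (a = (-46389 + 44969)/(13639 + 3214) = -1420/16853 ≈ -0.084258)
1/(a + Z) = 1/(-1420/16853 + 27952) = 1/(471073636/16853) = 16853/471073636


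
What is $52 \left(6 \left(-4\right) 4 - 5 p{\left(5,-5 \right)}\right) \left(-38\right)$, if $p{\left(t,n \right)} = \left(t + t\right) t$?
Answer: $683696$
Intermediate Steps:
$p{\left(t,n \right)} = 2 t^{2}$ ($p{\left(t,n \right)} = 2 t t = 2 t^{2}$)
$52 \left(6 \left(-4\right) 4 - 5 p{\left(5,-5 \right)}\right) \left(-38\right) = 52 \left(6 \left(-4\right) 4 - 5 \cdot 2 \cdot 5^{2}\right) \left(-38\right) = 52 \left(\left(-24\right) 4 - 5 \cdot 2 \cdot 25\right) \left(-38\right) = 52 \left(-96 - 250\right) \left(-38\right) = 52 \left(-346\right) \left(-38\right) = \left(-17992\right) \left(-38\right) = 683696$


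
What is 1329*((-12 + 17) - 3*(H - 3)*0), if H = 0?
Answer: 6645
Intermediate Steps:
1329*((-12 + 17) - 3*(H - 3)*0) = 1329*((-12 + 17) - 3*(0 - 3)*0) = 1329*(5 - 3*(-3)*0) = 1329*(5 + 9*0) = 1329*(5 + 0) = 1329*5 = 6645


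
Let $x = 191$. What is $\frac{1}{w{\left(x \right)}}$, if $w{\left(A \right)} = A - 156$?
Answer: $\frac{1}{35} \approx 0.028571$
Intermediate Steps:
$w{\left(A \right)} = -156 + A$ ($w{\left(A \right)} = A - 156 = -156 + A$)
$\frac{1}{w{\left(x \right)}} = \frac{1}{-156 + 191} = \frac{1}{35}$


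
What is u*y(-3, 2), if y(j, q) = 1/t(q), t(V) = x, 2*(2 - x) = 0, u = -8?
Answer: -4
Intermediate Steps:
x = 2 (x = 2 - ½*0 = 2 + 0 = 2)
t(V) = 2
y(j, q) = ½ (y(j, q) = 1/2 = ½)
u*y(-3, 2) = -8*½ = -4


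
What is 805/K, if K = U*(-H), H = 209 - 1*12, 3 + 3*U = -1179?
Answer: 805/77618 ≈ 0.010371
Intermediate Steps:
U = -394 (U = -1 + (⅓)*(-1179) = -1 - 393 = -394)
H = 197 (H = 209 - 12 = 197)
K = 77618 (K = -(-394)*197 = -394*(-197) = 77618)
805/K = 805/77618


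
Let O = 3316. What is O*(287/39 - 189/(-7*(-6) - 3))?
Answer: 324968/39 ≈ 8332.5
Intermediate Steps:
O*(287/39 - 189/(-7*(-6) - 3)) = 3316*(287/39 - 189/(-7*(-6) - 3)) = 3316*(287*(1/39) - 189/(42 - 3)) = 3316*(287/39 - 189/39) = 3316*(287/39 - 189*1/39) = 3316*(287/39 - 63/13) = 3316*(98/39) = 324968/39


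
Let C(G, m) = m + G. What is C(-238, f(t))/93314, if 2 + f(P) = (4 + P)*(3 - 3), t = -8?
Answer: -120/46657 ≈ -0.0025720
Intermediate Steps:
f(P) = -2 (f(P) = -2 + (4 + P)*(3 - 3) = -2 + (4 + P)*0 = -2 + 0 = -2)
C(G, m) = G + m
C(-238, f(t))/93314 = (-238 - 2)/93314 = -240*1/93314 = -120/46657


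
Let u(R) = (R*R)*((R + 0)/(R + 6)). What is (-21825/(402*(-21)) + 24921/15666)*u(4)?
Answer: 23377504/874685 ≈ 26.727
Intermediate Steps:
u(R) = R³/(6 + R) (u(R) = R²*(R/(6 + R)) = R³/(6 + R))
(-21825/(402*(-21)) + 24921/15666)*u(4) = (-21825/(402*(-21)) + 24921/15666)*(4³/(6 + 4)) = (-21825/(-8442) + 24921*(1/15666))*(64/10) = (-21825*(-1/8442) + 8307/5222)*(64*(⅒)) = (2425/938 + 8307/5222)*(32/5) = (730547/174937)*(32/5) = 23377504/874685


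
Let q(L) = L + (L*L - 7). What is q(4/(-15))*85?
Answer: -27523/45 ≈ -611.62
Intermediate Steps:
q(L) = -7 + L + L² (q(L) = L + (L² - 7) = L + (-7 + L²) = -7 + L + L²)
q(4/(-15))*85 = (-7 + 4/(-15) + (4/(-15))²)*85 = (-7 + 4*(-1/15) + (4*(-1/15))²)*85 = (-7 - 4/15 + (-4/15)²)*85 = (-7 - 4/15 + 16/225)*85 = -1619/225*85 = -27523/45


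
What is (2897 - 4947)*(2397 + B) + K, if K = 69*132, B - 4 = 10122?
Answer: -25663042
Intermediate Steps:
B = 10126 (B = 4 + 10122 = 10126)
K = 9108
(2897 - 4947)*(2397 + B) + K = (2897 - 4947)*(2397 + 10126) + 9108 = -2050*12523 + 9108 = -25672150 + 9108 = -25663042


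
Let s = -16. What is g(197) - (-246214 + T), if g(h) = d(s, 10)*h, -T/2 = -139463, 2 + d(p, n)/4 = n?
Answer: -26408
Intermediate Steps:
d(p, n) = -8 + 4*n
T = 278926 (T = -2*(-139463) = 278926)
g(h) = 32*h (g(h) = (-8 + 4*10)*h = (-8 + 40)*h = 32*h)
g(197) - (-246214 + T) = 32*197 - (-246214 + 278926) = 6304 - 1*32712 = 6304 - 32712 = -26408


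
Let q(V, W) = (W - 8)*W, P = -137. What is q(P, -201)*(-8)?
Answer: -336072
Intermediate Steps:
q(V, W) = W*(-8 + W) (q(V, W) = (-8 + W)*W = W*(-8 + W))
q(P, -201)*(-8) = -201*(-8 - 201)*(-8) = -201*(-209)*(-8) = 42009*(-8) = -336072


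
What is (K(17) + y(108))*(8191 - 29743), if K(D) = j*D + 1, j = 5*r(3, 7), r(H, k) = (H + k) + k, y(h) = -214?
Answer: -26552064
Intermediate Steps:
r(H, k) = H + 2*k
j = 85 (j = 5*(3 + 2*7) = 5*(3 + 14) = 5*17 = 85)
K(D) = 1 + 85*D (K(D) = 85*D + 1 = 1 + 85*D)
(K(17) + y(108))*(8191 - 29743) = ((1 + 85*17) - 214)*(8191 - 29743) = ((1 + 1445) - 214)*(-21552) = (1446 - 214)*(-21552) = 1232*(-21552) = -26552064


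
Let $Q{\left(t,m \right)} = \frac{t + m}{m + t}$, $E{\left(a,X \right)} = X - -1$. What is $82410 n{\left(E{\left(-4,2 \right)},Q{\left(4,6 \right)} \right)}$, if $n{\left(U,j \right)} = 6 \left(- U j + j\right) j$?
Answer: $-988920$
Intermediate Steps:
$E{\left(a,X \right)} = 1 + X$ ($E{\left(a,X \right)} = X + 1 = 1 + X$)
$Q{\left(t,m \right)} = 1$ ($Q{\left(t,m \right)} = \frac{m + t}{m + t} = 1$)
$n{\left(U,j \right)} = j \left(6 j - 6 U j\right)$ ($n{\left(U,j \right)} = 6 \left(- U j + j\right) j = 6 \left(j - U j\right) j = \left(6 j - 6 U j\right) j = j \left(6 j - 6 U j\right)$)
$82410 n{\left(E{\left(-4,2 \right)},Q{\left(4,6 \right)} \right)} = 82410 \cdot 6 \cdot 1^{2} \left(1 - \left(1 + 2\right)\right) = 82410 \cdot 6 \cdot 1 \left(1 - 3\right) = 82410 \cdot 6 \cdot 1 \left(-2\right) = 82410 \left(-12\right) = -988920$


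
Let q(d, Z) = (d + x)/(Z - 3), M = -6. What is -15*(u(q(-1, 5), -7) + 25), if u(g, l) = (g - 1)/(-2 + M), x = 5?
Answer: -2985/8 ≈ -373.13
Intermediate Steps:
q(d, Z) = (5 + d)/(-3 + Z) (q(d, Z) = (d + 5)/(Z - 3) = (5 + d)/(-3 + Z))
u(g, l) = ⅛ - g/8 (u(g, l) = (g - 1)/(-2 - 6) = (-1 + g)/(-8) = (-1 + g)*(-⅛) = ⅛ - g/8)
-15*(u(q(-1, 5), -7) + 25) = -15*((⅛ - (5 - 1)/(8*(-3 + 5))) + 25) = -15*((⅛ - 4/(8*2)) + 25) = -15*((⅛ - 4/16) + 25) = -15*((⅛ - ⅛*2) + 25) = -15*((⅛ - ¼) + 25) = -15*(-⅛ + 25) = -15*199/8 = -2985/8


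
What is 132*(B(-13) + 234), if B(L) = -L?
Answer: 32604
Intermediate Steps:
132*(B(-13) + 234) = 132*(-1*(-13) + 234) = 132*(13 + 234) = 132*247 = 32604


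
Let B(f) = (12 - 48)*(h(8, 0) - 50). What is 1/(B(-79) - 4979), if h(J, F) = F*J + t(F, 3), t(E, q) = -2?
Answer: -1/3107 ≈ -0.00032185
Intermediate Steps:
h(J, F) = -2 + F*J (h(J, F) = F*J - 2 = -2 + F*J)
B(f) = 1872 (B(f) = (12 - 48)*((-2 + 0*8) - 50) = -36*((-2 + 0) - 50) = -36*(-2 - 50) = -36*(-52) = 1872)
1/(B(-79) - 4979) = 1/(1872 - 4979) = 1/(-3107) = -1/3107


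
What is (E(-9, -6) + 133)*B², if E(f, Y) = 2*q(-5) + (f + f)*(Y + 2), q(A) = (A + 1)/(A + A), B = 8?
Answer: 65856/5 ≈ 13171.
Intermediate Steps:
q(A) = (1 + A)/(2*A) (q(A) = (1 + A)/((2*A)) = (1 + A)*(1/(2*A)) = (1 + A)/(2*A))
E(f, Y) = ⅘ + 2*f*(2 + Y) (E(f, Y) = 2*((½)*(1 - 5)/(-5)) + (f + f)*(Y + 2) = 2*((½)*(-⅕)*(-4)) + (2*f)*(2 + Y) = 2*(⅖) + 2*f*(2 + Y) = ⅘ + 2*f*(2 + Y))
(E(-9, -6) + 133)*B² = ((⅘ + 4*(-9) + 2*(-6)*(-9)) + 133)*8² = ((⅘ - 36 + 108) + 133)*64 = (364/5 + 133)*64 = (1029/5)*64 = 65856/5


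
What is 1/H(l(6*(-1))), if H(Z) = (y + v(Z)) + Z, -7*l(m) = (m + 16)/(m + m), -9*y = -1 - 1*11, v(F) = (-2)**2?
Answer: 42/229 ≈ 0.18341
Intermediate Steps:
v(F) = 4
y = 4/3 (y = -(-1 - 1*11)/9 = -(-1 - 11)/9 = -1/9*(-12) = 4/3 ≈ 1.3333)
l(m) = -(16 + m)/(14*m) (l(m) = -(m + 16)/(7*(m + m)) = -(16 + m)/(7*(2*m)) = -(16 + m)*1/(2*m)/7 = -(16 + m)/(14*m))
H(Z) = 16/3 + Z (H(Z) = (4/3 + 4) + Z = 16/3 + Z)
1/H(l(6*(-1))) = 1/(16/3 + (-16 - 6*(-1))/(14*((6*(-1))))) = 1/(16/3 + (1/14)*(-16 - 1*(-6))/(-6)) = 1/(16/3 + (1/14)*(-1/6)*(-16 + 6)) = 1/(16/3 + (1/14)*(-1/6)*(-10)) = 1/(16/3 + 5/42) = 1/(229/42) = 42/229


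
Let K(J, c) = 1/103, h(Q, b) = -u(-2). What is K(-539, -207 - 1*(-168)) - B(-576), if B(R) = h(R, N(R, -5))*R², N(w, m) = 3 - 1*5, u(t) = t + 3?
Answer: 34172929/103 ≈ 3.3178e+5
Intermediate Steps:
u(t) = 3 + t
N(w, m) = -2 (N(w, m) = 3 - 5 = -2)
h(Q, b) = -1 (h(Q, b) = -(3 - 2) = -1*1 = -1)
K(J, c) = 1/103
B(R) = -R²
K(-539, -207 - 1*(-168)) - B(-576) = 1/103 - (-1)*(-576)² = 1/103 - (-1)*331776 = 1/103 - 1*(-331776) = 1/103 + 331776 = 34172929/103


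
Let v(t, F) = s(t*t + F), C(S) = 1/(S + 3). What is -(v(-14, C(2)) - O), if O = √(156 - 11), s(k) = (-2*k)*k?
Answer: 1924722/25 + √145 ≈ 77001.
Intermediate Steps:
C(S) = 1/(3 + S)
s(k) = -2*k²
v(t, F) = -2*(F + t²)² (v(t, F) = -2*(t*t + F)² = -2*(t² + F)² = -2*(F + t²)²)
O = √145 ≈ 12.042
-(v(-14, C(2)) - O) = -(-2*(1/(3 + 2) + (-14)²)² - √145) = -(-2*(1/5 + 196)² - √145) = -(-2*(⅕ + 196)² - √145) = -(-2*(981/5)² - √145) = -(-2*962361/25 - √145) = -(-1924722/25 - √145) = 1924722/25 + √145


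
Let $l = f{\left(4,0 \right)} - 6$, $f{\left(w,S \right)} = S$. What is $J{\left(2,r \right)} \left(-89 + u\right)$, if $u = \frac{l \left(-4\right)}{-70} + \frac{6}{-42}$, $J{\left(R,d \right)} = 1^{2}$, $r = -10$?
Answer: $- \frac{3132}{35} \approx -89.486$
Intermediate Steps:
$l = -6$ ($l = 0 - 6 = -6$)
$J{\left(R,d \right)} = 1$
$u = - \frac{17}{35}$ ($u = \frac{\left(-6\right) \left(-4\right)}{-70} + \frac{6}{-42} = 24 \left(- \frac{1}{70}\right) + 6 \left(- \frac{1}{42}\right) = - \frac{12}{35} - \frac{1}{7} = - \frac{17}{35} \approx -0.48571$)
$J{\left(2,r \right)} \left(-89 + u\right) = 1 \left(-89 - \frac{17}{35}\right) = 1 \left(- \frac{3132}{35}\right) = - \frac{3132}{35}$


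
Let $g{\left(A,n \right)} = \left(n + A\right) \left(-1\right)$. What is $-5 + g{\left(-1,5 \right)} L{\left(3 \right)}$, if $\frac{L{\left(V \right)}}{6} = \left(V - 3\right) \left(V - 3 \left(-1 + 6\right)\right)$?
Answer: $-5$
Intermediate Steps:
$g{\left(A,n \right)} = - A - n$ ($g{\left(A,n \right)} = \left(A + n\right) \left(-1\right) = - A - n$)
$L{\left(V \right)} = 6 \left(-15 + V\right) \left(-3 + V\right)$ ($L{\left(V \right)} = 6 \left(V - 3\right) \left(V - 3 \left(-1 + 6\right)\right) = 6 \left(-3 + V\right) \left(V - 15\right) = 6 \left(-3 + V\right) \left(-15 + V\right) = 6 \left(-15 + V\right) \left(-3 + V\right)$)
$-5 + g{\left(-1,5 \right)} L{\left(3 \right)} = -5 + \left(\left(-1\right) \left(-1\right) - 5\right) \left(270 - 324 + 6 \cdot 3^{2}\right) = -5 + \left(1 - 5\right) \left(270 - 324 + 6 \cdot 9\right) = -5 - 4 \left(270 - 324 + 54\right) = -5 - 0 = -5 + 0 = -5$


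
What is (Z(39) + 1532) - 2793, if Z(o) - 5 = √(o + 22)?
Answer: -1256 + √61 ≈ -1248.2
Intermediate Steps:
Z(o) = 5 + √(22 + o) (Z(o) = 5 + √(o + 22) = 5 + √(22 + o))
(Z(39) + 1532) - 2793 = ((5 + √(22 + 39)) + 1532) - 2793 = ((5 + √61) + 1532) - 2793 = (1537 + √61) - 2793 = -1256 + √61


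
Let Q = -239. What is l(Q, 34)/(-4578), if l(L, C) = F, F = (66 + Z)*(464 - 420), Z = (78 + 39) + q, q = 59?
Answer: -5324/2289 ≈ -2.3259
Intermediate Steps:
Z = 176 (Z = (78 + 39) + 59 = 117 + 59 = 176)
F = 10648 (F = (66 + 176)*(464 - 420) = 242*44 = 10648)
l(L, C) = 10648
l(Q, 34)/(-4578) = 10648/(-4578) = 10648*(-1/4578) = -5324/2289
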